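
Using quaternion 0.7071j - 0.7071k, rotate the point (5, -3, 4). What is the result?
(-5, -4, 3)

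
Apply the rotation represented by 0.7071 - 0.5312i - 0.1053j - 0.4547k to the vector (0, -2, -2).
(-2.178, -1.738, 0.484)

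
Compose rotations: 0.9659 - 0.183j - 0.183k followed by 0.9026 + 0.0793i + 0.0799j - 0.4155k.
0.8104 - 0.0141i - 0.0735j - 0.581k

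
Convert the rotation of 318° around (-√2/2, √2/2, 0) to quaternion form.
-0.9336 - 0.2534i + 0.2534j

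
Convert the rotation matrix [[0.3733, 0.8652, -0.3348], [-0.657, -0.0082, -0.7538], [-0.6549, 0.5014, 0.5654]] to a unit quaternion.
0.6947 + 0.4517i + 0.1152j - 0.5478k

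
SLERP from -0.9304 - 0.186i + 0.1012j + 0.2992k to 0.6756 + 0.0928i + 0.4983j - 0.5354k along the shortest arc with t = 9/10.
-0.7196 - 0.1052i - 0.445j + 0.5226k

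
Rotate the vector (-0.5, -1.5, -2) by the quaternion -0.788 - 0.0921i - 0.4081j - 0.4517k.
(-0.627, -1.703, -1.791)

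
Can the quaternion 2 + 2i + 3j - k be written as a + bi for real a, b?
No. The quaternion 2 + 2i + 3j - k has j-coefficient y = 3 and k-coefficient z = -1, not both zero, so it does not lie in the complex subalgebra spanned by 1 and i.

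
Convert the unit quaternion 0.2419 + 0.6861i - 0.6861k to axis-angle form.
axis = (√2/2, 0, -√2/2), θ = 152°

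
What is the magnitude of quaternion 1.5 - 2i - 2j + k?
3.354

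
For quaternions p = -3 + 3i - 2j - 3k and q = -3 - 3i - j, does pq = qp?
No: pq = 16 - 3i + 18j ≠ 16 + 3i + 18k = qp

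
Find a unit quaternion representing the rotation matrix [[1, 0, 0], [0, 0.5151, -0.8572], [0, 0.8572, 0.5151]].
0.8704 + 0.4924i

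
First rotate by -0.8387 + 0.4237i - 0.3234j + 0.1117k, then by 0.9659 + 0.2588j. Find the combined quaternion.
-0.7264 + 0.4382i - 0.5294j - 0.0018k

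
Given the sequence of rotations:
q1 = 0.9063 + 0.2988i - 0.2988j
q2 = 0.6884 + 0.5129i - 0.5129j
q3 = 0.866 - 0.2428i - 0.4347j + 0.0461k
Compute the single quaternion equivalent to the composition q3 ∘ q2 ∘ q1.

q2 · q1 = 0.3174 + 0.6705i - 0.6705j
q3 · q2 · q1 = 0.1462 + 0.5345i - 0.6877j + 0.4689k
0.1462 + 0.5345i - 0.6877j + 0.4689k


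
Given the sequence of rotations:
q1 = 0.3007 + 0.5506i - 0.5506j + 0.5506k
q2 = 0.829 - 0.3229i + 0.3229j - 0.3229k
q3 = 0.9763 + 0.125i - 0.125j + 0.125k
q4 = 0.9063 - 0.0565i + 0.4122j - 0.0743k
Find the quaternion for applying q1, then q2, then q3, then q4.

q2 · q1 = 0.7826 + 0.3594i - 0.3594j + 0.3594k
q3 · q2 · q1 = 0.6293 + 0.4487i - 0.4487j + 0.4487k
q4 · q3 · q2 · q1 = 0.814 + 0.5227i - 0.1552j + 0.2003k
0.814 + 0.5227i - 0.1552j + 0.2003k


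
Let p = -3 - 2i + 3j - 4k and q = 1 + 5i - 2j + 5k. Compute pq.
33 - 10i - j - 30k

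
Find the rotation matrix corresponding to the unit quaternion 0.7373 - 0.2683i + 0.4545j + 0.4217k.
[[0.2312, -0.8657, 0.4439], [0.378, 0.5004, 0.779], [-0.8965, -0.0123, 0.4429]]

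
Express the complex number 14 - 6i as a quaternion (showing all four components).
14 - 6i + 0j + 0k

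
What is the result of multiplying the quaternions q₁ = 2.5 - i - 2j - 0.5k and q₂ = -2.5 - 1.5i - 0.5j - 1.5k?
-9.5 + 1.5i + 3j - 5k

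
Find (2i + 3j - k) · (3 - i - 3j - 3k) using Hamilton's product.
8 - 6i + 16j - 6k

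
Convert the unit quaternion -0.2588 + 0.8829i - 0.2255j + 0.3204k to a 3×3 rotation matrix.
[[0.693, -0.2323, 0.6825], [-0.564, -0.7643, 0.3125], [0.449, -0.6015, -0.6607]]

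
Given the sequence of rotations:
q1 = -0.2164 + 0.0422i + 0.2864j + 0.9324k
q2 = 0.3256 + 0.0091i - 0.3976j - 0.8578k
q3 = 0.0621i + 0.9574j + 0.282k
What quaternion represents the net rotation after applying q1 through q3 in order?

q2 · q1 = 0.8428 - 0.1133i + 0.1346j + 0.5086k
q3 · q2 · q1 = -0.2653 + 0.5013i + 0.7434j + 0.3545k
-0.2653 + 0.5013i + 0.7434j + 0.3545k


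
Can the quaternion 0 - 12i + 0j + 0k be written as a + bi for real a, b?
Yes. The quaternion -12i has j- and k-coefficients y = z = 0, so it lies in the complex subalgebra spanned by 1 and i.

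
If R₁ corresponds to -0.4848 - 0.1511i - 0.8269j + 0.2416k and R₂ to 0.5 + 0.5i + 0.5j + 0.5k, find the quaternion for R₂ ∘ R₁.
0.1258 + 0.2163i - 0.8522j - 0.4595k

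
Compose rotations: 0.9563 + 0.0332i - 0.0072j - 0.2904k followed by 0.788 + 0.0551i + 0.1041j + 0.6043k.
0.928 + 0.053i + 0.1299j + 0.3452k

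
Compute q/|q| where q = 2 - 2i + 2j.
0.5774 - 0.5774i + 0.5774j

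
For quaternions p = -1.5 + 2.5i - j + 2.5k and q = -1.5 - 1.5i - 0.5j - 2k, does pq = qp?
No: pq = 10.5 + 1.75i + 3.5j - 3.5k ≠ 10.5 - 4.75i + j + 2k = qp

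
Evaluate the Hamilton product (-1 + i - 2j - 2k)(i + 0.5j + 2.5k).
5 - 5i - 5j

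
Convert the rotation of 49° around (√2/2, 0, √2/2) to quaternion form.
0.91 + 0.2932i + 0.2932k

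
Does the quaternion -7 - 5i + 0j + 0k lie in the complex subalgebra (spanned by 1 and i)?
Yes. The quaternion -7 - 5i has j- and k-coefficients y = z = 0, so it lies in the complex subalgebra spanned by 1 and i.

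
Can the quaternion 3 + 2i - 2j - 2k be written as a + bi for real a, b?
No. The quaternion 3 + 2i - 2j - 2k has j-coefficient y = -2 and k-coefficient z = -2, not both zero, so it does not lie in the complex subalgebra spanned by 1 and i.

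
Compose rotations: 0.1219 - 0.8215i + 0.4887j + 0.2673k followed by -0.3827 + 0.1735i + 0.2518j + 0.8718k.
-0.2602 - 0.0232i - 0.9189j + 0.2956k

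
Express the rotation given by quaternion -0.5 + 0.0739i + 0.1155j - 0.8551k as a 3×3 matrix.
[[-0.4891, -0.838, -0.2419], [0.8722, -0.4733, -0.1236], [-0.0109, -0.2714, 0.9624]]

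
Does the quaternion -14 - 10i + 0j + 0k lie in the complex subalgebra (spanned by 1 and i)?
Yes. The quaternion -14 - 10i has j- and k-coefficients y = z = 0, so it lies in the complex subalgebra spanned by 1 and i.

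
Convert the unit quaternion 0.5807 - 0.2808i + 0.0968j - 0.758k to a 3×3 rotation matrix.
[[-0.1679, 0.826, 0.5381], [-0.9347, -0.3068, 0.1794], [0.3133, -0.4729, 0.8236]]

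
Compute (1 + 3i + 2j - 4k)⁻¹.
0.0333 - 0.1i - 0.0667j + 0.1333k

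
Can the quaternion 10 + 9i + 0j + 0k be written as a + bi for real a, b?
Yes. The quaternion 10 + 9i has j- and k-coefficients y = z = 0, so it lies in the complex subalgebra spanned by 1 and i.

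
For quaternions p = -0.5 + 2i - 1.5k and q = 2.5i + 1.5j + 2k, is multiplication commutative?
No: pq = -2 + i - 8.5j + 2k ≠ -2 - 3.5i + 7j - 4k = qp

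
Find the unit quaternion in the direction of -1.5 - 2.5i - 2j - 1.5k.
-0.3906 - 0.6509i - 0.5208j - 0.3906k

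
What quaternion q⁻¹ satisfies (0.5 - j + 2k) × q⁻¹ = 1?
0.0952 + 0.1905j - 0.381k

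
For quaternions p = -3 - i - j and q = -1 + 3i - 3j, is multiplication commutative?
No: pq = 3 - 8i + 10j + 6k ≠ 3 - 8i + 10j - 6k = qp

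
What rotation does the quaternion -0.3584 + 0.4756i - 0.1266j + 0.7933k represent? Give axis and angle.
axis = (0.5094, -0.1356, 0.8498), θ = 222°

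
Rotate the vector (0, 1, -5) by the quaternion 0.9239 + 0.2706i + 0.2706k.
(-1.232, 3.207, -3.768)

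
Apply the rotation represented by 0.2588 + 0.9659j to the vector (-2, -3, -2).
(0.732, -3, 2.732)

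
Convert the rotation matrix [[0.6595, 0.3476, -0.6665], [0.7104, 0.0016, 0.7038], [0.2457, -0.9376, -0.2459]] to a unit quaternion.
0.5948 - 0.6899i - 0.3834j + 0.1525k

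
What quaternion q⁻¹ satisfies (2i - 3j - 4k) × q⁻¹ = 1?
-0.069i + 0.1034j + 0.1379k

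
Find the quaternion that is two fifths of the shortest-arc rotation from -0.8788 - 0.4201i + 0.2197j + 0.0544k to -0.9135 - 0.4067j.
-0.9617 - 0.2693i - 0.0365j + 0.0349k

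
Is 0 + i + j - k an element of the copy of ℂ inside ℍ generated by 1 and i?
No. The quaternion i + j - k has j-coefficient y = 1 and k-coefficient z = -1, not both zero, so it does not lie in the complex subalgebra spanned by 1 and i.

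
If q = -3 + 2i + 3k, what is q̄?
-3 - 2i - 3k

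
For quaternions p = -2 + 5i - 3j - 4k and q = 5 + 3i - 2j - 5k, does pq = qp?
No: pq = -51 + 26i + 2j - 11k ≠ -51 + 12i - 24j - 9k = qp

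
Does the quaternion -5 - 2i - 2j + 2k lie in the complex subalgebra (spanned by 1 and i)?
No. The quaternion -5 - 2i - 2j + 2k has j-coefficient y = -2 and k-coefficient z = 2, not both zero, so it does not lie in the complex subalgebra spanned by 1 and i.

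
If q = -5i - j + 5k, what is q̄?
5i + j - 5k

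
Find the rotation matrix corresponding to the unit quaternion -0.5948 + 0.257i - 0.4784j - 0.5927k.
[[-0.1603, -0.951, 0.2645], [0.4592, 0.1653, 0.8728], [-0.8738, 0.2614, 0.4102]]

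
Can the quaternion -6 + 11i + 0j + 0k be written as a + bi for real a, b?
Yes. The quaternion -6 + 11i has j- and k-coefficients y = z = 0, so it lies in the complex subalgebra spanned by 1 and i.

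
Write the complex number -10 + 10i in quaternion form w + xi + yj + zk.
-10 + 10i + 0j + 0k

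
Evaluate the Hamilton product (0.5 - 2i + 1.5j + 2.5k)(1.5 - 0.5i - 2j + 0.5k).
1.5 + 2.5i + j + 8.75k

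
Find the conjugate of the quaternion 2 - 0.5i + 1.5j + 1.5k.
2 + 0.5i - 1.5j - 1.5k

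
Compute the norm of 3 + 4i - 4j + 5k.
√66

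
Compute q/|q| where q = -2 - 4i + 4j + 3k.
-0.2981 - 0.5963i + 0.5963j + 0.4472k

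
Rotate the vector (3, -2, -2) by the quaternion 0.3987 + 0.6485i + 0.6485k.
(-0.171, 3.95, 1.171)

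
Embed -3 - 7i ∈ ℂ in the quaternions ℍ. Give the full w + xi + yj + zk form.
-3 - 7i + 0j + 0k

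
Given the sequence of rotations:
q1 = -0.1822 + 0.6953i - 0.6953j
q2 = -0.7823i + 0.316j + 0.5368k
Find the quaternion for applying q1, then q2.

q2 · q1 = 0.7636 + 0.5158i + 0.3157j + 0.2264k
0.7636 + 0.5158i + 0.3157j + 0.2264k


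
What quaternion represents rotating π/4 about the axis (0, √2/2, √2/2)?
0.9239 + 0.2706j + 0.2706k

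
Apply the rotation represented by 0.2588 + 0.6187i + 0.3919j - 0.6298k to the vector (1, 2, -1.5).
(2.386, 0.262, -1.22)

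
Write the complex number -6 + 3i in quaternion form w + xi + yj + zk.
-6 + 3i + 0j + 0k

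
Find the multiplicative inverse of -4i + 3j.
0.16i - 0.12j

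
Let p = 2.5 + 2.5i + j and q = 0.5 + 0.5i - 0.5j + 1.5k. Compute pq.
0.5 + 4i - 4.5j + 2k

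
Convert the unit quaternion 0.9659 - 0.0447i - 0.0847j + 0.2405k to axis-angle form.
axis = (-0.1727, -0.3272, 0.929), θ = π/6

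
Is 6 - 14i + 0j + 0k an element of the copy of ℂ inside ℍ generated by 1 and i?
Yes. The quaternion 6 - 14i has j- and k-coefficients y = z = 0, so it lies in the complex subalgebra spanned by 1 and i.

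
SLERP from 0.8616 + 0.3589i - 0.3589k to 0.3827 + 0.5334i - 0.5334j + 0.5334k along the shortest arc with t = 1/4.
0.8526 + 0.4755i - 0.1717j - 0.1322k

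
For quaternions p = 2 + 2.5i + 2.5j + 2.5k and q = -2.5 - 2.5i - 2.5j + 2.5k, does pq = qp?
No: pq = 1.25 + 1.25i - 23.75j - 1.25k ≠ 1.25 - 23.75i + 1.25j - 1.25k = qp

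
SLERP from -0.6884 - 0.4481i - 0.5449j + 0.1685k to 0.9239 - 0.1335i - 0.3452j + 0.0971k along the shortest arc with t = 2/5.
-0.9416 - 0.2502i - 0.214j + 0.0709k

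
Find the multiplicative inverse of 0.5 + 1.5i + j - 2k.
0.0667 - 0.2i - 0.1333j + 0.2667k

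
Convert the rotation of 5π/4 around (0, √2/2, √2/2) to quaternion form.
-0.3827 + 0.6533j + 0.6533k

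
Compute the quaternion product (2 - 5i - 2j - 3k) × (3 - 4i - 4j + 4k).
-10 - 43i + 18j + 11k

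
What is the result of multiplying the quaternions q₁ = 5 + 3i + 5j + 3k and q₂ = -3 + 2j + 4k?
-37 + 5i - 17j + 17k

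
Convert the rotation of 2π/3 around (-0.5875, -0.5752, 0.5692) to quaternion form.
0.5 - 0.5088i - 0.4981j + 0.4929k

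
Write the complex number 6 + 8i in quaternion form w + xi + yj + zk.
6 + 8i + 0j + 0k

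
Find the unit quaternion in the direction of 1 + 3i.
0.3162 + 0.9487i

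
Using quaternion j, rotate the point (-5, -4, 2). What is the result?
(5, -4, -2)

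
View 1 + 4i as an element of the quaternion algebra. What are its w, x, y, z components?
1 + 4i + 0j + 0k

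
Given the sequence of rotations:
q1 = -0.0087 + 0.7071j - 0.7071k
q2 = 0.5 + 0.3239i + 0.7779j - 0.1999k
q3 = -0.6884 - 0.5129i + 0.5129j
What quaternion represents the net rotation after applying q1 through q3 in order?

q2 · q1 = -0.6958 - 0.4115i + 0.5758j - 0.1228k
q3 · q2 · q1 = -0.0274 + 0.5772i - 0.8162j + 0.0003k
-0.0274 + 0.5772i - 0.8162j + 0.0003k


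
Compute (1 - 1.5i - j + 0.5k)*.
1 + 1.5i + j - 0.5k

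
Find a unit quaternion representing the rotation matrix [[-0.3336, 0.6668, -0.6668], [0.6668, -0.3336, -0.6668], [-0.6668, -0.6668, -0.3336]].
-0.5774i - 0.5774j + 0.5774k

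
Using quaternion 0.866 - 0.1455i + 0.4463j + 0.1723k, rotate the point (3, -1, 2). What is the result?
(3.501, 0.419, -1.253)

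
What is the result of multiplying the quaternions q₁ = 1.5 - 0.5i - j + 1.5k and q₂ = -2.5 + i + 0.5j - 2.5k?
1 + 4.5i + 3.5j - 6.75k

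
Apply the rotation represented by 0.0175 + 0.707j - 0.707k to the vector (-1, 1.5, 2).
(1.086, -1.974, -1.474)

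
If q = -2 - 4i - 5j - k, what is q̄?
-2 + 4i + 5j + k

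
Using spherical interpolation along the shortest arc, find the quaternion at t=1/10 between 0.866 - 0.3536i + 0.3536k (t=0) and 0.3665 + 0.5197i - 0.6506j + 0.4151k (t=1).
0.8754 - 0.268i - 0.087j + 0.3929k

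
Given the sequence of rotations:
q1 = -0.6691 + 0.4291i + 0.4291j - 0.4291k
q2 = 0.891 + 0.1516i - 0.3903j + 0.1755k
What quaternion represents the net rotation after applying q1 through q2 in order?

q2 · q1 = -0.4184 + 0.3731i + 0.7838j - 0.2672k
-0.4184 + 0.3731i + 0.7838j - 0.2672k


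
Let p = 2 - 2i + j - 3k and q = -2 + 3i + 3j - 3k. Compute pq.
-10 + 16i - 11j - 9k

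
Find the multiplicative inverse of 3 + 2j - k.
0.2143 - 0.1429j + 0.0714k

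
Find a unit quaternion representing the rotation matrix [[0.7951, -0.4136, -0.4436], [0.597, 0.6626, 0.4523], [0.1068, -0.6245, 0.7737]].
0.8988 - 0.2995i - 0.1531j + 0.2811k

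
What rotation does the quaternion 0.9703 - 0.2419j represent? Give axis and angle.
axis = (0, -1, 0), θ = 28°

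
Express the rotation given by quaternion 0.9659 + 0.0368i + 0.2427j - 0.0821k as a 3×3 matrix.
[[0.8687, 0.1765, 0.4628], [-0.1407, 0.9838, -0.1109], [-0.4749, 0.0312, 0.8795]]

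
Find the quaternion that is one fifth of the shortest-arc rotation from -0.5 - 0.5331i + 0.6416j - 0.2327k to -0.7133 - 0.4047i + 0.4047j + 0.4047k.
-0.5698 - 0.5297i + 0.6195j - 0.1041k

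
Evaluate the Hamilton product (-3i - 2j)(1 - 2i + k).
-6 - 5i + j - 4k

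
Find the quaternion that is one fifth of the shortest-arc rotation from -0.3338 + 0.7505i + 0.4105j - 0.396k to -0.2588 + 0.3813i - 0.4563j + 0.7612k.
-0.2339 + 0.5837i + 0.5112j - 0.5859k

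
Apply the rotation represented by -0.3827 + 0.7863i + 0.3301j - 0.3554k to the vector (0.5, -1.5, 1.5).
(-1.323, 1.68, 0.42)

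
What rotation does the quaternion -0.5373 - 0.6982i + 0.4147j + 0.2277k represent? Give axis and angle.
axis = (-0.8278, 0.4917, 0.27), θ = 245°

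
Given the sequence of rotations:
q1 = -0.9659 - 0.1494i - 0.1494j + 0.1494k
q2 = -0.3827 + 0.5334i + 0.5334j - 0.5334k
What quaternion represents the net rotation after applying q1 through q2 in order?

q2 · q1 = 0.6087 - 0.458i - 0.458j + 0.458k
0.6087 - 0.458i - 0.458j + 0.458k


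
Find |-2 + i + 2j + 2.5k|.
3.905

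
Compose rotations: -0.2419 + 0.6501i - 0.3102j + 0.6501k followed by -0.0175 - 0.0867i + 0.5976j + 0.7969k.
-0.2721 + 0.6453i + 0.4353j - 0.5658k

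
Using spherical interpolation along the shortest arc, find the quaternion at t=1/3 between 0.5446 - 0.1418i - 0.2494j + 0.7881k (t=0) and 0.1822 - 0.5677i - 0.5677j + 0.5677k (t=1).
0.4453 - 0.3024i - 0.3775j + 0.7534k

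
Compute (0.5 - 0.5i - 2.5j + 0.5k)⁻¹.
0.0714 + 0.0714i + 0.3571j - 0.0714k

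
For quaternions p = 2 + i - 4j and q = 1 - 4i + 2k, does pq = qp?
No: pq = 6 - 15i - 6j - 12k ≠ 6 + i - 2j + 20k = qp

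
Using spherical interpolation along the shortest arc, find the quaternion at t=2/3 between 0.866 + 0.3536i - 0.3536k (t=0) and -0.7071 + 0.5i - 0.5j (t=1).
0.8845 - 0.234i + 0.3773j - 0.1433k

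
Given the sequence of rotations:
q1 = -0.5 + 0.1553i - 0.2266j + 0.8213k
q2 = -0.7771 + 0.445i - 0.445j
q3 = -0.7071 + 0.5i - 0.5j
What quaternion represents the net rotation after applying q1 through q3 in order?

q2 · q1 = 0.2186 - 0.7087i + 0.0331j - 0.67k
q3 · q2 · q1 = 0.2163 + 0.9454i + 0.2023j + 0.136k
0.2163 + 0.9454i + 0.2023j + 0.136k


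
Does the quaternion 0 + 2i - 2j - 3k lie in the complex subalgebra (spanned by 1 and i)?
No. The quaternion 2i - 2j - 3k has j-coefficient y = -2 and k-coefficient z = -3, not both zero, so it does not lie in the complex subalgebra spanned by 1 and i.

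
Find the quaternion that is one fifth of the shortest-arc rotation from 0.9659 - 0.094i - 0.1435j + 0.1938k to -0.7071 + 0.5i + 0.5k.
0.9726 - 0.1928i - 0.1206j + 0.0491k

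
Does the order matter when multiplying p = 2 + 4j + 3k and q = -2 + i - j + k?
Yes: pq = -3 + 9i - 7j - 8k ≠ -3 - 5i - 13j = qp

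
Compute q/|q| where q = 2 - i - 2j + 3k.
0.4714 - 0.2357i - 0.4714j + 0.7071k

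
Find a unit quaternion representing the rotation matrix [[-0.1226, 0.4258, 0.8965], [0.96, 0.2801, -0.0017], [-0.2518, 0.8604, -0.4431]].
0.4226 + 0.51i + 0.6793j + 0.316k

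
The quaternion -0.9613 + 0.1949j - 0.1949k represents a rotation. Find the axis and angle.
axis = (0, √2/2, -√2/2), θ = 328°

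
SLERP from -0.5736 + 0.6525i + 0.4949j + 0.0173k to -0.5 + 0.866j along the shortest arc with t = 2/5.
-0.5854 + 0.4181i + 0.6945j + 0.0111k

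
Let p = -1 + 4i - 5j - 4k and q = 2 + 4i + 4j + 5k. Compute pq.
22 - 5i - 50j + 23k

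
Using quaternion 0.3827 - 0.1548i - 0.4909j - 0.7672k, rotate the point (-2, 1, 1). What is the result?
(1.919, 1.517, -0.122)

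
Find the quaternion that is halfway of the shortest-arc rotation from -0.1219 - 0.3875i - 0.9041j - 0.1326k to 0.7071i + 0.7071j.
-0.0623 - 0.5596i - 0.8237j - 0.0678k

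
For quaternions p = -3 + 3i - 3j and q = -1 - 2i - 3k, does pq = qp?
No: pq = 9 + 12i + 12j + 3k ≠ 9 - 6i - 6j + 15k = qp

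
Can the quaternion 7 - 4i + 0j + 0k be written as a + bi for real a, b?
Yes. The quaternion 7 - 4i has j- and k-coefficients y = z = 0, so it lies in the complex subalgebra spanned by 1 and i.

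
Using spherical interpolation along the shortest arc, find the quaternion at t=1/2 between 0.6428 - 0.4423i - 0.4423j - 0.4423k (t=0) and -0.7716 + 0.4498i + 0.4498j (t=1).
0.7267 - 0.4584i - 0.4584j - 0.2273k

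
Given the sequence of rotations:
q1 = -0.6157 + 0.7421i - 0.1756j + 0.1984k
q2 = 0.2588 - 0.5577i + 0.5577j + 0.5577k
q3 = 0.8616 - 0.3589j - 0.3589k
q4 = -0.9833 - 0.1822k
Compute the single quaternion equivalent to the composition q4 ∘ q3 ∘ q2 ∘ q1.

q2 · q1 = 0.2418 + 0.744i + 0.1357j - 0.608k
q3 · q2 · q1 = 0.0388 + 0.9079i - 0.2369j - 0.3436k
q4 · q3 · q2 · q1 = -0.1008 - 0.9359i + 0.0675j + 0.3308k
-0.1008 - 0.9359i + 0.0675j + 0.3308k


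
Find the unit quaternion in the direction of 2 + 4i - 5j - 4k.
0.2561 + 0.5121i - 0.6402j - 0.5121k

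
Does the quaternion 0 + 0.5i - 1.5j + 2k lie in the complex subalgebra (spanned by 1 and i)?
No. The quaternion 0.5i - 1.5j + 2k has j-coefficient y = -1.5 and k-coefficient z = 2, not both zero, so it does not lie in the complex subalgebra spanned by 1 and i.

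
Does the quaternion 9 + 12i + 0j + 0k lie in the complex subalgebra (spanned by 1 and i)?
Yes. The quaternion 9 + 12i has j- and k-coefficients y = z = 0, so it lies in the complex subalgebra spanned by 1 and i.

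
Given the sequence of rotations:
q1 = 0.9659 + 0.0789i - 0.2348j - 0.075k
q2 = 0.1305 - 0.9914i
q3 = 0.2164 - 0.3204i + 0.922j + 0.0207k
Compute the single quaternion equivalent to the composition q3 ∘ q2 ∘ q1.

q2 · q1 = 0.2043 - 0.9473i - 0.105j + 0.223k
q3 · q2 · q1 = -0.1671 - 0.0627i + 0.2175j + 0.9595k
-0.1671 - 0.0627i + 0.2175j + 0.9595k


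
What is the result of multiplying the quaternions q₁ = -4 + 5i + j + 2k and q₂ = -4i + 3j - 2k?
21 + 8i - 10j + 27k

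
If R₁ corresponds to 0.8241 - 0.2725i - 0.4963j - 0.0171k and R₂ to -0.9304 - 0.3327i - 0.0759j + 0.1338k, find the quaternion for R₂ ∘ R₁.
-0.8928 + 0.0471i + 0.3571j + 0.2706k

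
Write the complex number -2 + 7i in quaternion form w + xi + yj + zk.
-2 + 7i + 0j + 0k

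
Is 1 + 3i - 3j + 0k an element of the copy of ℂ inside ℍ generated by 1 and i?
No. The quaternion 1 + 3i - 3j has j-coefficient y = -3 and k-coefficient z = 0, not both zero, so it does not lie in the complex subalgebra spanned by 1 and i.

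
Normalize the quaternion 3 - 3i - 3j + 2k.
0.5388 - 0.5388i - 0.5388j + 0.3592k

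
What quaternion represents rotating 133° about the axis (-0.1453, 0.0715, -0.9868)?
0.3987 - 0.1332i + 0.0656j - 0.905k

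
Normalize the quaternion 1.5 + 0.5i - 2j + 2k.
0.4629 + 0.1543i - 0.6172j + 0.6172k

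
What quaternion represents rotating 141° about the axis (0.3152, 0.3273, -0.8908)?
0.3338 + 0.2971i + 0.3085j - 0.8397k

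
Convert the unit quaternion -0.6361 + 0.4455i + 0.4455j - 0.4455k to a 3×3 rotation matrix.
[[0.2061, -0.1698, -0.9637], [0.9637, 0.2061, 0.1698], [0.1698, -0.9637, 0.2061]]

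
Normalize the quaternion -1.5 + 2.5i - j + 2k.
-0.4082 + 0.6804i - 0.2722j + 0.5443k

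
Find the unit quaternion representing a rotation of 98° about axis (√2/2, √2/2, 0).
0.6561 + 0.5337i + 0.5337j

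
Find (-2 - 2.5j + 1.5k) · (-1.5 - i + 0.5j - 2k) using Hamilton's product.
7.25 + 6.25i + 1.25j - 0.75k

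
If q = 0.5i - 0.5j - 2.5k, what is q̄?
-0.5i + 0.5j + 2.5k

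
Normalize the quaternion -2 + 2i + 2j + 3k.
-0.4364 + 0.4364i + 0.4364j + 0.6547k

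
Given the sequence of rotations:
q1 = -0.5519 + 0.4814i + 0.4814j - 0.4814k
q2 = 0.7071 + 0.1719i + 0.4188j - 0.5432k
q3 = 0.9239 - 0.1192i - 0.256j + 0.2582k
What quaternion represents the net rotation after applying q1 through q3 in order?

q2 · q1 = -0.9361 + 0.3054i - 0.0695j - 0.1595k
q3 · q2 · q1 = -0.8051 + 0.4525i + 0.2353j - 0.3026k
-0.8051 + 0.4525i + 0.2353j - 0.3026k


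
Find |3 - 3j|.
√18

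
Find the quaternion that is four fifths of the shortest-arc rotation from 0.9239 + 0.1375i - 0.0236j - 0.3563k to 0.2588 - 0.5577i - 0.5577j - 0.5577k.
0.4613 - 0.4542i - 0.4951j - 0.5795k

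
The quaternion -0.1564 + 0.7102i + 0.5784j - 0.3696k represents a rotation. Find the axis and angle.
axis = (0.7191, 0.5856, -0.3742), θ = 198°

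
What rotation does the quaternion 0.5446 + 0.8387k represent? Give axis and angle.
axis = (0, 0, 1), θ = 114°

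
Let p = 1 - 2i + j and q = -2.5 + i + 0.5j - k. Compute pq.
-1 + 5i - 4j - 3k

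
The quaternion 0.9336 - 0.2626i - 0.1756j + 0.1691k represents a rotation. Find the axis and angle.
axis = (-0.7329, -0.4901, 0.4719), θ = 42°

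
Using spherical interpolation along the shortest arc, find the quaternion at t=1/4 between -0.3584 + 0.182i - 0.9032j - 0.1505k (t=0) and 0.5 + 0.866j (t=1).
-0.3969 + 0.1373i - 0.9004j - 0.1135k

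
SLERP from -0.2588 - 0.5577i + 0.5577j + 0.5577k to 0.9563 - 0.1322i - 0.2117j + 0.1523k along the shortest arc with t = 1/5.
-0.4976 - 0.469i + 0.5636j + 0.4635k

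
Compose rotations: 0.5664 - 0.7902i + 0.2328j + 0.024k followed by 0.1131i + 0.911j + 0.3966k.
-0.1322 - 0.0064i + 0.1999j + 0.9708k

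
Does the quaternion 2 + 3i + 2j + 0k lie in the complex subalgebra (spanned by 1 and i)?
No. The quaternion 2 + 3i + 2j has j-coefficient y = 2 and k-coefficient z = 0, not both zero, so it does not lie in the complex subalgebra spanned by 1 and i.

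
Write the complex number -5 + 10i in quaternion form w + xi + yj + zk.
-5 + 10i + 0j + 0k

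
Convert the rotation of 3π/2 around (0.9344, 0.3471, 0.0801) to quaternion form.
-0.7071 + 0.6607i + 0.2454j + 0.0566k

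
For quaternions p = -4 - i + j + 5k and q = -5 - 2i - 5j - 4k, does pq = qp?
No: pq = 43 + 34i + j - 2k ≠ 43 - 8i + 29j - 16k = qp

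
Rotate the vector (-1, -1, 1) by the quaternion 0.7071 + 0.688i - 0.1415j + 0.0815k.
(-0.725, -0.957, -1.249)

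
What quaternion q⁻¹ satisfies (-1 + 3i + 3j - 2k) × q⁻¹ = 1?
-0.0435 - 0.1304i - 0.1304j + 0.087k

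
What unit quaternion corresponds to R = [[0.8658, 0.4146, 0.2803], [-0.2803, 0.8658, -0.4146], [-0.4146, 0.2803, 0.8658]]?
0.9483 + 0.1832i + 0.1832j - 0.1832k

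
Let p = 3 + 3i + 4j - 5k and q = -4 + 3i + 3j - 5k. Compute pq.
-58 - 8i - 7j + 2k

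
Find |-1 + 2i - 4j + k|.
√22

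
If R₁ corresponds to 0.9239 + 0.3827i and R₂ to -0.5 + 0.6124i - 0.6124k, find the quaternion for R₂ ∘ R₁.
-0.6963 + 0.3744i - 0.2344j - 0.5658k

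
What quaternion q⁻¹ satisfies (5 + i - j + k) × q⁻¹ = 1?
0.1786 - 0.0357i + 0.0357j - 0.0357k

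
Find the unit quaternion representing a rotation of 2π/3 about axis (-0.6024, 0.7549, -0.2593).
0.5 - 0.5217i + 0.6538j - 0.2246k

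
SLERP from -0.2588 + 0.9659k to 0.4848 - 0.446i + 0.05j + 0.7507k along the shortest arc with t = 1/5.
-0.1068 - 0.1028i + 0.0115j + 0.9889k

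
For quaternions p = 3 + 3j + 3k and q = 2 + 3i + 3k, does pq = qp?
No: pq = -3 + 18i + 15j + 6k ≠ -3 - 3j + 24k = qp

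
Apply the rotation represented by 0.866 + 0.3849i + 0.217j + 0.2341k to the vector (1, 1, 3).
(2.226, -0.529, 2.401)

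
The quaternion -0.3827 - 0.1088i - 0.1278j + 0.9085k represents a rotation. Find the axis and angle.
axis = (-0.1178, -0.1383, 0.9834), θ = 5π/4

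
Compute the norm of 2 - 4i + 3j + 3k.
√38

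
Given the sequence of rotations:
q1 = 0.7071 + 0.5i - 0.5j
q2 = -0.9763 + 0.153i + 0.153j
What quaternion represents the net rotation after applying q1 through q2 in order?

q2 · q1 = -0.6903 - 0.38i + 0.5963j - 0.153k
-0.6903 - 0.38i + 0.5963j - 0.153k


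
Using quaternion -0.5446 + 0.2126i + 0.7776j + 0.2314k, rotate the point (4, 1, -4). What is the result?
(2.311, -1.249, 5.109)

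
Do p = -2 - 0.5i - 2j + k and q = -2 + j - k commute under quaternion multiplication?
No: pq = 7 + 2i + 1.5j - 0.5k ≠ 7 + 2.5j + 0.5k = qp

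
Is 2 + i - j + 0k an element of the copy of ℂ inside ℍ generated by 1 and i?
No. The quaternion 2 + i - j has j-coefficient y = -1 and k-coefficient z = 0, not both zero, so it does not lie in the complex subalgebra spanned by 1 and i.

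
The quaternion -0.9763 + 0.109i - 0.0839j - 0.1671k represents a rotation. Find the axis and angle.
axis = (0.5036, -0.3877, -0.7721), θ = 335°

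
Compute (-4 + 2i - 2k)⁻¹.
-0.1667 - 0.0833i + 0.0833k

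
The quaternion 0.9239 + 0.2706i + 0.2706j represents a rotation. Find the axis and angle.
axis = (√2/2, √2/2, 0), θ = π/4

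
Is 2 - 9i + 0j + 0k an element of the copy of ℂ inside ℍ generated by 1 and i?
Yes. The quaternion 2 - 9i has j- and k-coefficients y = z = 0, so it lies in the complex subalgebra spanned by 1 and i.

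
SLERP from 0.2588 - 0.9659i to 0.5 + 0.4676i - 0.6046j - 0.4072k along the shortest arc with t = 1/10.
0.1804 - 0.9789i + 0.0792j + 0.0533k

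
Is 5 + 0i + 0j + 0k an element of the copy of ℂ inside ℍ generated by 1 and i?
Yes. The quaternion 5 has j- and k-coefficients y = z = 0, so it lies in the complex subalgebra spanned by 1 and i.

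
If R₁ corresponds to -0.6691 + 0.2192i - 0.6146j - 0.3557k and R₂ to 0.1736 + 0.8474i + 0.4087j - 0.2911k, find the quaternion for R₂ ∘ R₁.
-0.1543 - 0.8532i - 0.1425j - 0.4774k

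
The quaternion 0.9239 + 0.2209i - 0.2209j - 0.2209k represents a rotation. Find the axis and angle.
axis = (√3/3, -√3/3, -√3/3), θ = π/4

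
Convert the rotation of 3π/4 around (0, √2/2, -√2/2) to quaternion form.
0.3827 + 0.6533j - 0.6533k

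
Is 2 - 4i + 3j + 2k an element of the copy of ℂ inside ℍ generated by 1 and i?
No. The quaternion 2 - 4i + 3j + 2k has j-coefficient y = 3 and k-coefficient z = 2, not both zero, so it does not lie in the complex subalgebra spanned by 1 and i.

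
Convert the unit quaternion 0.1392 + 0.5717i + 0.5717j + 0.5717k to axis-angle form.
axis = (√3/3, √3/3, √3/3), θ = 164°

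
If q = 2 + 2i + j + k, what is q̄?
2 - 2i - j - k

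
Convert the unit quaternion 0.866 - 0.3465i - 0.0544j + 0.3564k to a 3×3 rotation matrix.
[[0.74, -0.5796, -0.3412], [0.655, 0.5058, 0.5614], [-0.1528, -0.6389, 0.754]]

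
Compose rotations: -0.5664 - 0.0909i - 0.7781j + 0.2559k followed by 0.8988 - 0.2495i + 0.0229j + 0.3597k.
-0.606 + 0.3454i - 0.6812j + 0.2225k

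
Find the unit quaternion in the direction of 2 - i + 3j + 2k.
0.4714 - 0.2357i + 0.7071j + 0.4714k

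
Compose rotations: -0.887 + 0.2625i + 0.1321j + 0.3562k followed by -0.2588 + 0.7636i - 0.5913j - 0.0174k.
0.1134 - 0.9536i + 0.2137j + 0.1793k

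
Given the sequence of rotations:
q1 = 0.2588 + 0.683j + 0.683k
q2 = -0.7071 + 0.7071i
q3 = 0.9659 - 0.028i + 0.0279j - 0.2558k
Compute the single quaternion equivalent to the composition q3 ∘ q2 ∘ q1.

q2 · q1 = -0.183 + 0.183i - 0.9659j
q3 · q2 · q1 = -0.1447 - 0.0652i - 0.9849j + 0.0688k
-0.1447 - 0.0652i - 0.9849j + 0.0688k


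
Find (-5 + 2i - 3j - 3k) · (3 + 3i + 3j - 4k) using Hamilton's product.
-24 + 12i - 25j + 26k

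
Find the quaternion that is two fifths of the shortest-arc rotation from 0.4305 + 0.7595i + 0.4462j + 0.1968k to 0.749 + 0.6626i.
0.5838 + 0.7527i + 0.2784j + 0.1228k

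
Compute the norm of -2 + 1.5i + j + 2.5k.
3.674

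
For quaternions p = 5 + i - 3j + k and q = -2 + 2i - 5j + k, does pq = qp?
No: pq = -28 + 10i - 18j + 4k ≠ -28 + 6i - 20j + 2k = qp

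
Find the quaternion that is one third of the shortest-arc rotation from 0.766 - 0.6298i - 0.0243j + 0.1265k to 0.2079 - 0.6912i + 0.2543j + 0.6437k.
0.6232 - 0.7053i + 0.077j + 0.3289k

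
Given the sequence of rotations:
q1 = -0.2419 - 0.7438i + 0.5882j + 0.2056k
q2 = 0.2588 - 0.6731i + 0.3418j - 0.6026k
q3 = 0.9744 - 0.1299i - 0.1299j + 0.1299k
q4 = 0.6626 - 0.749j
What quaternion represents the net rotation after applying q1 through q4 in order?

q2 · q1 = -0.6404 + 0.3951i + 0.6561j + 0.0573k
q3 · q2 · q1 = -0.4949 + 0.3755i + 0.7813j - 0.0613k
q4 · q3 · q2 · q1 = 0.2573 + 0.2947i + 0.8884j + 0.2406k
0.2573 + 0.2947i + 0.8884j + 0.2406k


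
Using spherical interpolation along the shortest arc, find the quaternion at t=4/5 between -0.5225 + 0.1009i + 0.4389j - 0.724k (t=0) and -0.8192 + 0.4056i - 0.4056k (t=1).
-0.7889 + 0.3564i + 0.0951j - 0.4915k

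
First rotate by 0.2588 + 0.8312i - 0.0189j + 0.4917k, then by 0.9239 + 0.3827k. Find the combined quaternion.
0.0509 + 0.7752i + 0.3006j + 0.5533k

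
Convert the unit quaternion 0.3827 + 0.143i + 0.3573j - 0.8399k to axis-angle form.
axis = (0.1548, 0.3867, -0.9091), θ = 3π/4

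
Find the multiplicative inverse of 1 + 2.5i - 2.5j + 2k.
0.0571 - 0.1429i + 0.1429j - 0.1143k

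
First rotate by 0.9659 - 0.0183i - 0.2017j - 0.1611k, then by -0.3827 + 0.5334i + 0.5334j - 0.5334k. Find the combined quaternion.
-0.3382 + 0.3287i + 0.6881j - 0.5514k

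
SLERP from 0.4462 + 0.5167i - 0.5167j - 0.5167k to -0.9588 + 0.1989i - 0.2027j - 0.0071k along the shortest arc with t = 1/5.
0.6659 + 0.4128i - 0.4118j - 0.4653k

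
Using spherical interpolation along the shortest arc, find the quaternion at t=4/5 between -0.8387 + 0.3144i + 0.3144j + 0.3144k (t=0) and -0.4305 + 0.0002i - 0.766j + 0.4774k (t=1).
-0.6085 + 0.0839i - 0.6014j + 0.5108k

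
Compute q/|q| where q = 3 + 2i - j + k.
0.7746 + 0.5164i - 0.2582j + 0.2582k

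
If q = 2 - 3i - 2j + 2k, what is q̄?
2 + 3i + 2j - 2k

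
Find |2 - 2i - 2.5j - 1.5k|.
4.062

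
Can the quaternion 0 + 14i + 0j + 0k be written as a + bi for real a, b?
Yes. The quaternion 14i has j- and k-coefficients y = z = 0, so it lies in the complex subalgebra spanned by 1 and i.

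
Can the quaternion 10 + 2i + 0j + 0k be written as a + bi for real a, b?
Yes. The quaternion 10 + 2i has j- and k-coefficients y = z = 0, so it lies in the complex subalgebra spanned by 1 and i.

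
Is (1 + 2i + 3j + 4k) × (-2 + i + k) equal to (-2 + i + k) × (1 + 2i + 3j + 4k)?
No: pq = -8 - 4j - 10k ≠ -8 - 6i - 8j - 4k = qp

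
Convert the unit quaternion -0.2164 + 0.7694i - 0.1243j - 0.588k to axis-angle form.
axis = (0.7881, -0.1273, -0.6023), θ = 205°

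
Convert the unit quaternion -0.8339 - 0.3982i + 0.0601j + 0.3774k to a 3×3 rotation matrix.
[[0.7079, 0.5816, -0.4008], [-0.6773, 0.398, -0.6188], [-0.2003, 0.7095, 0.6756]]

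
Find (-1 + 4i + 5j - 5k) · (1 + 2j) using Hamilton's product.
-11 + 14i + 3j + 3k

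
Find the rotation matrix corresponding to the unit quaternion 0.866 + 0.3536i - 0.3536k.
[[0.7499, 0.6124, -0.2501], [-0.6124, 0.4999, -0.6124], [-0.2501, 0.6124, 0.7499]]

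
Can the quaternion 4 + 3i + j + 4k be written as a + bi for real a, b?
No. The quaternion 4 + 3i + j + 4k has j-coefficient y = 1 and k-coefficient z = 4, not both zero, so it does not lie in the complex subalgebra spanned by 1 and i.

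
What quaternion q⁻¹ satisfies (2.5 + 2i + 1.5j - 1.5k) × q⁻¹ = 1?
0.1695 - 0.1356i - 0.1017j + 0.1017k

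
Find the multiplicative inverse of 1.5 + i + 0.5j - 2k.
0.2 - 0.1333i - 0.0667j + 0.2667k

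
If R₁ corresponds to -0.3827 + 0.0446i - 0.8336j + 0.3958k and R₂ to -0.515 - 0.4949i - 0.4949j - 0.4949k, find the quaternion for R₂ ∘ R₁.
0.0025 - 0.442i + 0.7925j + 0.4202k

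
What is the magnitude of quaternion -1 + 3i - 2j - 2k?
√18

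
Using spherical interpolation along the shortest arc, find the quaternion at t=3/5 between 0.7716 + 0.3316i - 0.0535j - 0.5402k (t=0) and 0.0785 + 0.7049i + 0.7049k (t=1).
0.372 - 0.3639i - 0.03j - 0.8534k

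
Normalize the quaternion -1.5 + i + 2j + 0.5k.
-0.5477 + 0.3651i + 0.7303j + 0.1826k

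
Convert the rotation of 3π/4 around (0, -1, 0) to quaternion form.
0.3827 - 0.9239j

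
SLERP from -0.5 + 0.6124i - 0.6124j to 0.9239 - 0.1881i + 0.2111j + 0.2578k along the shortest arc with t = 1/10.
-0.5618 + 0.5834i - 0.5859j - 0.0286k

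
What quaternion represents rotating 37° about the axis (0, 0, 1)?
0.9483 + 0.3173k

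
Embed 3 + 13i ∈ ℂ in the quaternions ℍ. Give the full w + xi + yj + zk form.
3 + 13i + 0j + 0k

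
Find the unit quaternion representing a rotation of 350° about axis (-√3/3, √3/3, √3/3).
-0.9962 - 0.0503i + 0.0503j + 0.0503k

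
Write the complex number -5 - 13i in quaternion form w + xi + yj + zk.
-5 - 13i + 0j + 0k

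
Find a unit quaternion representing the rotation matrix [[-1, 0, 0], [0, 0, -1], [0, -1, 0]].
-0.7071j + 0.7071k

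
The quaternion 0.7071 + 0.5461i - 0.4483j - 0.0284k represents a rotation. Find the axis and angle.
axis = (0.7723, -0.634, -0.0402), θ = π/2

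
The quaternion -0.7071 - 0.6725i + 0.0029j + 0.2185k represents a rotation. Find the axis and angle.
axis = (-0.9511, 0.0041, 0.309), θ = 3π/2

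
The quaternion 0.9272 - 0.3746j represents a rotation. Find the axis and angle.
axis = (0, -1, 0), θ = 44°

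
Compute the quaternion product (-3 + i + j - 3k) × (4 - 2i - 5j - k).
-8 - 6i + 26j - 12k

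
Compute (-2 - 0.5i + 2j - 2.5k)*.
-2 + 0.5i - 2j + 2.5k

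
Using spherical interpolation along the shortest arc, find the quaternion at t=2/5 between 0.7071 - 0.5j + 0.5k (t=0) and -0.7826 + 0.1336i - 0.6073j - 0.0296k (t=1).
0.9207 - 0.069i - 0.0517j + 0.3806k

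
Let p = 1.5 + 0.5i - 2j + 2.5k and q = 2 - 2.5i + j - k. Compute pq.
8.75 - 3.25i - 8.25j - k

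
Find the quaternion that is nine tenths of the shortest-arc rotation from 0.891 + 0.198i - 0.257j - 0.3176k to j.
0.1205 + 0.0268i - 0.9914j - 0.043k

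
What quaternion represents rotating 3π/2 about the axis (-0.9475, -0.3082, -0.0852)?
-0.7071 - 0.67i - 0.2179j - 0.0602k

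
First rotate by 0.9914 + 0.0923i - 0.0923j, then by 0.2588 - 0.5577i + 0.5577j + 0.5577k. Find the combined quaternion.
0.3595 - 0.4775i + 0.5805j + 0.5529k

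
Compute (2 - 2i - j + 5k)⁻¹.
0.0588 + 0.0588i + 0.0294j - 0.1471k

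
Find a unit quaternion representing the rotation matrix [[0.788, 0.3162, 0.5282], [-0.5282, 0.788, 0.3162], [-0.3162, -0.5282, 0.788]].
0.9171 - 0.2302i + 0.2302j - 0.2302k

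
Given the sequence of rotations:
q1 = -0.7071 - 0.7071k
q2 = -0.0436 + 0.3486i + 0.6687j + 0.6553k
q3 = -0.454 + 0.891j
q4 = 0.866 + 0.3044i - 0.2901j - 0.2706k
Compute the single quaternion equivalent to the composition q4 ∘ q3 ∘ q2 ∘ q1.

q2 · q1 = 0.4942 - 0.7193i - 0.2263j - 0.4325k
q3 · q2 · q1 = -0.0227 - 0.0588i + 0.5431j + 0.8373k
q4 · q3 · q2 · q1 = 0.3824 - 0.1538i + 0.2379j + 0.8795k
0.3824 - 0.1538i + 0.2379j + 0.8795k


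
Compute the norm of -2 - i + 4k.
√21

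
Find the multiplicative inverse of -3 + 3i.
-0.1667 - 0.1667i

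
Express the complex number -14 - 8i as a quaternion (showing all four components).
-14 - 8i + 0j + 0k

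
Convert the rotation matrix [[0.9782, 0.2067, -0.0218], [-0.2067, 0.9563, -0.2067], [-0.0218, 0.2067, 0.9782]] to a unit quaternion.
0.989 + 0.1045i - 0.1045k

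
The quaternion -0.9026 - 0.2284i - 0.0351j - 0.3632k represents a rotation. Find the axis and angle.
axis = (-0.5306, -0.0815, -0.8437), θ = 309°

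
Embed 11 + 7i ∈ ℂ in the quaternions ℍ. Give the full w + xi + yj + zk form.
11 + 7i + 0j + 0k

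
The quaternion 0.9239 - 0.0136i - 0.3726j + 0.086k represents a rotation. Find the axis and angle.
axis = (-0.0355, -0.9738, 0.2248), θ = π/4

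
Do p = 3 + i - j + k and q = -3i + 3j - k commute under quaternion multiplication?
No: pq = 7 - 11i + 7j - 3k ≠ 7 - 7i + 11j - 3k = qp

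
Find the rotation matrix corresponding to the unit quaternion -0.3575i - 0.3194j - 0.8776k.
[[-0.7444, 0.2284, 0.6275], [0.2284, -0.796, 0.5606], [0.6275, 0.5606, 0.5404]]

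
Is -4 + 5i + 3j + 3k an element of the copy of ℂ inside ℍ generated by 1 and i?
No. The quaternion -4 + 5i + 3j + 3k has j-coefficient y = 3 and k-coefficient z = 3, not both zero, so it does not lie in the complex subalgebra spanned by 1 and i.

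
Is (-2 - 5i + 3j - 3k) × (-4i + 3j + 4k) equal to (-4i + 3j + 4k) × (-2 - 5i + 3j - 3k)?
No: pq = -17 + 29i + 26j - 11k ≠ -17 - 13i - 38j - 5k = qp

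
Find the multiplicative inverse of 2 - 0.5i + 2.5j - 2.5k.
0.1194 + 0.0299i - 0.1493j + 0.1493k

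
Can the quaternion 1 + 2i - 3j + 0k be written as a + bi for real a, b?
No. The quaternion 1 + 2i - 3j has j-coefficient y = -3 and k-coefficient z = 0, not both zero, so it does not lie in the complex subalgebra spanned by 1 and i.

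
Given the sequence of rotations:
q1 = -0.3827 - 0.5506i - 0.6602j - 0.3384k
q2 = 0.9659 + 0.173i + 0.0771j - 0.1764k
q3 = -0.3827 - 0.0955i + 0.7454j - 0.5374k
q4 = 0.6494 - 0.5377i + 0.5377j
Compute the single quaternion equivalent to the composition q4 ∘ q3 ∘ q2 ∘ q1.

q2 · q1 = -0.2832 - 0.7406i - 0.5115j - 0.3311k
q3 · q2 · q1 = 0.241 - 0.2112i + 0.351j + 0.8798k
q4 · q3 · q2 · q1 = -0.1458 + 0.2063i + 0.8306j + 0.4962k
-0.1458 + 0.2063i + 0.8306j + 0.4962k
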